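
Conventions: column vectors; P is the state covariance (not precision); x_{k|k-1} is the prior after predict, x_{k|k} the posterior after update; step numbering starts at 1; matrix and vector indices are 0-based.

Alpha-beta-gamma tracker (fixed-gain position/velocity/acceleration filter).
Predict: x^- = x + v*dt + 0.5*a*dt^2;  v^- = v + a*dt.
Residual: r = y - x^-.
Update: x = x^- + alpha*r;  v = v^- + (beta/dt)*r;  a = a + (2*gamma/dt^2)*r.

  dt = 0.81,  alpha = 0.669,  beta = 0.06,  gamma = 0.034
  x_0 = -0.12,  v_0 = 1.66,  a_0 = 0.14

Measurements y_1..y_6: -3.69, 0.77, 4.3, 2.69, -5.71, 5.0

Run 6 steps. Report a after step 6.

step 1: x_pred=1.2705  r=-4.9605  x^+=-2.0481  v^+=1.4060  a^+=-0.3741
step 2: x_pred=-1.0320  r=1.8020  x^+=0.1735  v^+=1.2364  a^+=-0.1874
step 3: x_pred=1.1136  r=3.1864  x^+=3.2453  v^+=1.3207  a^+=0.1429
step 4: x_pred=4.3619  r=-1.6719  x^+=3.2434  v^+=1.3126  a^+=-0.0304
step 5: x_pred=4.2966  r=-10.0066  x^+=-2.3978  v^+=0.5467  a^+=-1.0675
step 6: x_pred=-2.3052  r=7.3052  x^+=2.5820  v^+=0.2232  a^+=-0.3104

a_post = -0.3104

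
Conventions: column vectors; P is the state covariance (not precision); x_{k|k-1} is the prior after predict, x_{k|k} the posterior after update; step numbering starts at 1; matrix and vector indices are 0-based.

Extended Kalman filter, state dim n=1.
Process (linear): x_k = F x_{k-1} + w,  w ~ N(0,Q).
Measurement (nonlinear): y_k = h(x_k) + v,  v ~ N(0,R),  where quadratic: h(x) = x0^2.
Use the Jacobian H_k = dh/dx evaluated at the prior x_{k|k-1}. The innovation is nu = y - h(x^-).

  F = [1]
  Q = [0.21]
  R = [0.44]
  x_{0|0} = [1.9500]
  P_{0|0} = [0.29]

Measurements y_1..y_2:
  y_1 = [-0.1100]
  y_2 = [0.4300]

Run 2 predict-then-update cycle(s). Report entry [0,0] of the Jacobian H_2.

H_jac[0,0] = 2.0033

step 1: x^-=[1.9500]  P^-=[0.5000]  H_jac=[3.9000]  S=[8.0450]  K=[0.2424]  nu=[-3.9125]  x^+=[1.0017]  P^+=[0.0273]
step 2: x^-=[1.0017]  P^-=[0.2373]  H_jac=[2.0033]  S=[1.3925]  K=[0.3414]  nu=[-0.5733]  x^+=[0.8059]  P^+=[0.0750]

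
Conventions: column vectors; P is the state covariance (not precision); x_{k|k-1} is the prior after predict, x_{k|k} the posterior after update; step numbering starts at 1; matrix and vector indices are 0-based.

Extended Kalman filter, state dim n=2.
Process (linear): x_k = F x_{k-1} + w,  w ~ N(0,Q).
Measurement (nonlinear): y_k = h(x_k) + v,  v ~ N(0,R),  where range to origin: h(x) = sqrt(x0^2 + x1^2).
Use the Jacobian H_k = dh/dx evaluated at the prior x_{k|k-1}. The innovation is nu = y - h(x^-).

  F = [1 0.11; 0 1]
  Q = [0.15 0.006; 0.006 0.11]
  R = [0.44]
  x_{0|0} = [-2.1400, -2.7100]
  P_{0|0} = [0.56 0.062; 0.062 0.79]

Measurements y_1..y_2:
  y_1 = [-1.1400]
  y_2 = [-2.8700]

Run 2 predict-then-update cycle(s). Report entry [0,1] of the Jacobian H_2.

step 1: x^-=[-2.4381, -2.7100]  P^-=[0.7332 0.1549; 0.1549 0.9000]  H_jac=[-0.6688 -0.7434]  S=[1.4194]  K=[-0.4266; -0.5444]  nu=[-4.7853]  x^+=[-0.3966, -0.1051]  P^+=[0.4749 -0.1747; -0.1747 0.4794]
step 2: x^-=[-0.4082, -0.1051]  P^-=[0.5922 -0.1160; -0.1160 0.5894]  H_jac=[-0.9684 -0.2493]  S=[0.9761]  K=[-0.5580; -0.0354]  nu=[-3.2915]  x^+=[1.4284, 0.0115]  P^+=[0.2883 -0.1353; -0.1353 0.5882]

H_jac[0,1] = -0.2493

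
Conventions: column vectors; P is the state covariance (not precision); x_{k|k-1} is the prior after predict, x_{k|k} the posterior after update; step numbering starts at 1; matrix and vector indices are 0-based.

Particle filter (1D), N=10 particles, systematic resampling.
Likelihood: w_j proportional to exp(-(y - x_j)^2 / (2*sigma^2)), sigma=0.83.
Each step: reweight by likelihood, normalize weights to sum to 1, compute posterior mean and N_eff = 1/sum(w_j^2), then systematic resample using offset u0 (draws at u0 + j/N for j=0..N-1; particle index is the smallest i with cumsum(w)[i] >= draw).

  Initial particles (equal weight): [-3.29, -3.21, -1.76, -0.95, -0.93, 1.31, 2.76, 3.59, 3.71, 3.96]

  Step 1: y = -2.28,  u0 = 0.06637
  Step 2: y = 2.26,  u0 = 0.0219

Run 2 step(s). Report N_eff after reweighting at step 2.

step 1: w=[0.2007, 0.2247, 0.3459, 0.1166, 0.1121, 0.0000, 0.0000, 0.0000, 0.0000, 0.0000]  mean=-2.2053  Neff=4.2273  idx=[0, 0, 1, 1, 2, 2, 2, 2, 3, 4]
step 2: w=[0.0000, 0.0000, 0.0000, 0.0000, 0.0066, 0.0066, 0.0066, 0.0066, 0.4642, 0.5094]  mean=-0.9613  Neff=2.1049  idx=[7, 8, 8, 8, 8, 9, 9, 9, 9, 9]

N_eff = 2.1049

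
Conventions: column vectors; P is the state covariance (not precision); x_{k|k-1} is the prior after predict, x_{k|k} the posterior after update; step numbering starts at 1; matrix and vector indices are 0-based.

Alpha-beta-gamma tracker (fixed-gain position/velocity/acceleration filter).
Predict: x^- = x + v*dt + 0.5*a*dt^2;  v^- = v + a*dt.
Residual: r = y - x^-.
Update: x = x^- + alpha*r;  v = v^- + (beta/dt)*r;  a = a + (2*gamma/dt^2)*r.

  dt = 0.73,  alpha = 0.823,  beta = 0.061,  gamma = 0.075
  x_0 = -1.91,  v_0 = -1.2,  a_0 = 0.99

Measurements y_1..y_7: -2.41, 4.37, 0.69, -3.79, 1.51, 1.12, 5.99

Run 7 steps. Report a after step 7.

a_post = 0.0440

step 1: x_pred=-2.5222  r=0.1122  x^+=-2.4299  v^+=-0.4679  a^+=1.0216
step 2: x_pred=-2.4992  r=6.8692  x^+=3.1541  v^+=0.8518  a^+=2.9551
step 3: x_pred=4.5634  r=-3.8734  x^+=1.3756  v^+=2.6854  a^+=1.8649
step 4: x_pred=3.8328  r=-7.6228  x^+=-2.4408  v^+=3.4098  a^+=-0.2808
step 5: x_pred=-0.0264  r=1.5364  x^+=1.2381  v^+=3.3332  a^+=0.1517
step 6: x_pred=3.7117  r=-2.5917  x^+=1.5787  v^+=3.2273  a^+=-0.5778
step 7: x_pred=3.7807  r=2.2093  x^+=5.5990  v^+=2.9901  a^+=0.0440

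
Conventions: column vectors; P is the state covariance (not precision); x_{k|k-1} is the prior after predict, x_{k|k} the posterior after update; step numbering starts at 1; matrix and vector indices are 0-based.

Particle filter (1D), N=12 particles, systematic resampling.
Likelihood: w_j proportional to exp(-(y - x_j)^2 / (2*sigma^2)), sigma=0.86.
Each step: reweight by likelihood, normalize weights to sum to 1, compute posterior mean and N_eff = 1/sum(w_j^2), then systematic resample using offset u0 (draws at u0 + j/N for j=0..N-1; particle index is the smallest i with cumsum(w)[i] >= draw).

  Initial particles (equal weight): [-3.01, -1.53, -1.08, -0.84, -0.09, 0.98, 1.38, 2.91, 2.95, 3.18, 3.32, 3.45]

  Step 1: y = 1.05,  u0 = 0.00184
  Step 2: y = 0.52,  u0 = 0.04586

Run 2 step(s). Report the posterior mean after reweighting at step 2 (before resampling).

step 1: w=[0.0000, 0.0040, 0.0168, 0.0323, 0.1500, 0.3599, 0.3355, 0.0348, 0.0315, 0.0168, 0.0111, 0.0074]  mean=1.0605  Neff=3.7234  idx=[1, 4, 4, 5, 5, 5, 5, 6, 6, 6, 6, 7]
step 2: w=[0.0078, 0.1033, 0.1033, 0.1151, 0.1151, 0.1151, 0.1151, 0.0806, 0.0806, 0.0806, 0.0806, 0.0028]  mean=0.8738  Neff=9.9595  idx=[1, 2, 2, 3, 4, 5, 5, 6, 7, 8, 9, 10]

post_mean = 0.8738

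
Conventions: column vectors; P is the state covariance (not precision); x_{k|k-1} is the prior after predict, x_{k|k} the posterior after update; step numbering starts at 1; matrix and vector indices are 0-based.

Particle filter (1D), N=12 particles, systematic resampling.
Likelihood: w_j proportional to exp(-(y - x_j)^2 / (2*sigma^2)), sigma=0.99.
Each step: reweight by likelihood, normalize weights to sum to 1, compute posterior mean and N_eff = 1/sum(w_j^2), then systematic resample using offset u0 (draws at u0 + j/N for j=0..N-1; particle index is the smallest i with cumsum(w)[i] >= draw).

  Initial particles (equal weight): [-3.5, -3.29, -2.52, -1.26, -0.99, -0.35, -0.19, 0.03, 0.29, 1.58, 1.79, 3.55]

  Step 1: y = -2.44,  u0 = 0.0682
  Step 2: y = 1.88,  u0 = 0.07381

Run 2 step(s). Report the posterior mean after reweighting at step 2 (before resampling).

step 1: w=[0.1690, 0.2073, 0.2988, 0.1473, 0.1025, 0.0323, 0.0227, 0.0133, 0.0067, 0.0001, 0.0000, 0.0000]  mean=-2.3266  Neff=5.1337  idx=[0, 0, 1, 1, 2, 2, 2, 2, 3, 3, 4, 7]
step 2: w=[0.0000, 0.0000, 0.0000, 0.0000, 0.0003, 0.0003, 0.0003, 0.0003, 0.0323, 0.0323, 0.0738, 0.8606]  mean=-0.1312  Neff=1.3365  idx=[10, 11, 11, 11, 11, 11, 11, 11, 11, 11, 11, 11]

post_mean = -0.1312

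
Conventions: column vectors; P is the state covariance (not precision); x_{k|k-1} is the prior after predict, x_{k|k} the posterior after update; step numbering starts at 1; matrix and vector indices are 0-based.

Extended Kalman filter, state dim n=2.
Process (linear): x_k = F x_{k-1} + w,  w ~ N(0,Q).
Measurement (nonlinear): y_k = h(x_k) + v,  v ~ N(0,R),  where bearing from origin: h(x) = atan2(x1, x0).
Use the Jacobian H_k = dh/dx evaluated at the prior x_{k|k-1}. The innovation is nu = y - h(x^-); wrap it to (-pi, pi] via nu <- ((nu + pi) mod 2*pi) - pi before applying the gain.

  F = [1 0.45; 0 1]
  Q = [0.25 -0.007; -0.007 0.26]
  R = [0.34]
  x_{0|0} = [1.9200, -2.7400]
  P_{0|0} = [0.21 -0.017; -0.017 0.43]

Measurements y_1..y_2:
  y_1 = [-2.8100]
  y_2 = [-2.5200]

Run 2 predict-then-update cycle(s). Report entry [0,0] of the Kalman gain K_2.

step 1: x^-=[0.6870, -2.7400]  P^-=[0.5318 0.1695; 0.1695 0.6900]  H_jac=[0.3434 0.0861]  S=[0.4178]  K=[0.4719; 0.2815]  nu=[-1.4849]  x^+=[-0.0138, -3.1579]  P^+=[0.4387 0.1140; 0.1140 0.6569]
step 2: x^-=[-1.4348, -3.1579]  P^-=[0.9243 0.4026; 0.4026 0.9169]  H_jac=[0.2625 -0.1193]  S=[0.3915]  K=[0.4970; -0.0094]  nu=[-0.5227]  x^+=[-1.6947, -3.1530]  P^+=[0.8276 0.4044; 0.4044 0.9169]

K[0,0] = 0.4970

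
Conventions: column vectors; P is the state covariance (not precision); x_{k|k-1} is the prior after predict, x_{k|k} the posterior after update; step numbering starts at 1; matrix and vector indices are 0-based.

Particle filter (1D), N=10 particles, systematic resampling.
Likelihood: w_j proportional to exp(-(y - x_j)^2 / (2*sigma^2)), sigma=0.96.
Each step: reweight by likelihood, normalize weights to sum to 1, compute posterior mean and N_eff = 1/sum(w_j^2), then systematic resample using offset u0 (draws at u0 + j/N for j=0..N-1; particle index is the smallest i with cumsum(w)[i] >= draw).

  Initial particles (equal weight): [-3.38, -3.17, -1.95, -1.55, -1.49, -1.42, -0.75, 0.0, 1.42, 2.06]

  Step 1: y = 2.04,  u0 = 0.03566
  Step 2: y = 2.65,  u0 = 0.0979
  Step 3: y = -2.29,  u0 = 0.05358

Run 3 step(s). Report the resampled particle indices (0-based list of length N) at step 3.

step 1: w=[0.0000, 0.0000, 0.0001, 0.0005, 0.0006, 0.0008, 0.0076, 0.0541, 0.4196, 0.5168]  mean=1.6519  Neff=2.2414  idx=[7, 8, 8, 8, 8, 9, 9, 9, 9, 9]
step 2: w=[0.0037, 0.0743, 0.0743, 0.0743, 0.0743, 0.1398, 0.1398, 0.1398, 0.1398, 0.1398]  mean=1.8621  Neff=8.3454  idx=[2, 3, 4, 5, 6, 7, 7, 8, 9, 9]
step 3: w=[0.2919, 0.2919, 0.2919, 0.0178, 0.0178, 0.0178, 0.0178, 0.0178, 0.0178, 0.0178]  mean=1.4996  Neff=3.8795  idx=[0, 0, 0, 1, 1, 1, 2, 2, 2, 7]

resampled_idx = [0, 0, 0, 1, 1, 1, 2, 2, 2, 7]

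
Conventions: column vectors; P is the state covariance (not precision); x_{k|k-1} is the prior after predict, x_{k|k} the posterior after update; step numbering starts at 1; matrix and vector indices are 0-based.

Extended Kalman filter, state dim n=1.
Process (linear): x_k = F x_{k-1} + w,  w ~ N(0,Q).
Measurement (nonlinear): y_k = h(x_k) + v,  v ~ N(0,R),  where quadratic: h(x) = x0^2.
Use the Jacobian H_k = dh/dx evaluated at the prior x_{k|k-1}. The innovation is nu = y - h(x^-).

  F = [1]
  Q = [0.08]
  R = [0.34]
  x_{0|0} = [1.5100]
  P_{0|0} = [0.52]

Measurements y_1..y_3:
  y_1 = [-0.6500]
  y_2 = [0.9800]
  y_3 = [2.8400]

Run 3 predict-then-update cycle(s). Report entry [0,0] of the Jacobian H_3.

step 1: x^-=[1.5100]  P^-=[0.6000]  H_jac=[3.0200]  S=[5.8122]  K=[0.3118]  nu=[-2.9301]  x^+=[0.5965]  P^+=[0.0351]
step 2: x^-=[0.5965]  P^-=[0.1151]  H_jac=[1.1930]  S=[0.5038]  K=[0.2725]  nu=[0.6242]  x^+=[0.7666]  P^+=[0.0777]
step 3: x^-=[0.7666]  P^-=[0.1577]  H_jac=[1.5333]  S=[0.7107]  K=[0.3402]  nu=[2.2523]  x^+=[1.5328]  P^+=[0.0754]

H_jac[0,0] = 1.5333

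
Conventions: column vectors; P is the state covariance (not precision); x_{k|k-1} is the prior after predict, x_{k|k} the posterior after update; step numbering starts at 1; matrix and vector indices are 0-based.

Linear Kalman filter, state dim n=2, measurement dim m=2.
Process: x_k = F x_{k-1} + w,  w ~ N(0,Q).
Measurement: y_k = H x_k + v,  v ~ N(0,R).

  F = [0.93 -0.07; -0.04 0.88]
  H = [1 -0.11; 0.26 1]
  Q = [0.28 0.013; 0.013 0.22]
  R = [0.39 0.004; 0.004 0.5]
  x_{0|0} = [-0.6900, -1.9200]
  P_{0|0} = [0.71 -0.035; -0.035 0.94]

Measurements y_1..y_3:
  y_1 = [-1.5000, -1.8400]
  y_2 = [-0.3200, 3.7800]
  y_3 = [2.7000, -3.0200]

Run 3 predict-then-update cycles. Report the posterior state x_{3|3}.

x_post = [1.0328, -1.0434]

step 1: x^-=[-0.5073, -1.6620]  P^-=[0.9032 -0.1001; -0.1001 0.9515]  S=[1.3268 0.0370; 0.0370 1.4606]  K=[0.6870 0.0749; -0.1721 0.6380]  nu=[-1.1755, -0.0461]  x^+=[-1.3183, -1.4891]  P^+=[0.2651 -0.0287; -0.0287 0.3258]
step 2: x^-=[-1.1218, -1.2577]  P^-=[0.5146 -0.0405; -0.0405 0.4747]  S=[0.9193 0.0462; 0.0462 0.9885]  K=[0.5612 0.0681; -0.1248 0.4755]  nu=[0.6635, 5.3294]  x^+=[-0.3864, 1.1934]  P^+=[0.2169 -0.0201; -0.0201 0.2425]
step 3: x^-=[-0.4429, 1.0657]  P^-=[0.4714 -0.0265; -0.0265 0.4095]  S=[0.8722 0.0558; 0.0558 0.9276]  K=[0.5393 0.0711; -0.1102 0.4407]  nu=[3.2601, -3.9705]  x^+=[1.0328, -1.0434]  P^+=[0.2088 -0.0166; -0.0166 0.2242]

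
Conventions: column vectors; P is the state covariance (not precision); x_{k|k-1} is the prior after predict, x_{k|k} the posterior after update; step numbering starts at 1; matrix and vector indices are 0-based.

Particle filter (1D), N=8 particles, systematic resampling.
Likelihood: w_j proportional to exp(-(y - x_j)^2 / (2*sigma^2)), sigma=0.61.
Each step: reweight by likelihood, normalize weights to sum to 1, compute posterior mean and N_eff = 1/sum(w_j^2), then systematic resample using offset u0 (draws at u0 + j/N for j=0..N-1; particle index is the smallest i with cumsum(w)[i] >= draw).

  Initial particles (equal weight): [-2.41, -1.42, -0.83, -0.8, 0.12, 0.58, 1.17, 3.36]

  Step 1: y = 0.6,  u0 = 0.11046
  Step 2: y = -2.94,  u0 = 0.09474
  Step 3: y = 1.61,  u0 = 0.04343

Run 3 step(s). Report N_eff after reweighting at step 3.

N_eff = 4.6719

step 1: w=[0.0000, 0.0016, 0.0254, 0.0285, 0.2912, 0.3967, 0.2565, 0.0000]  mean=0.5189  Neff=3.2318  idx=[4, 4, 5, 5, 5, 5, 6, 6]
step 2: w=[0.4834, 0.4834, 0.0083, 0.0083, 0.0083, 0.0083, 0.0000, 0.0000]  mean=0.1353  Neff=2.1383  idx=[0, 0, 0, 0, 1, 1, 1, 2]
step 3: w=[0.0851, 0.0851, 0.0851, 0.0851, 0.0851, 0.0851, 0.0851, 0.4041]  mean=0.3059  Neff=4.6719  idx=[0, 1, 3, 4, 6, 7, 7, 7]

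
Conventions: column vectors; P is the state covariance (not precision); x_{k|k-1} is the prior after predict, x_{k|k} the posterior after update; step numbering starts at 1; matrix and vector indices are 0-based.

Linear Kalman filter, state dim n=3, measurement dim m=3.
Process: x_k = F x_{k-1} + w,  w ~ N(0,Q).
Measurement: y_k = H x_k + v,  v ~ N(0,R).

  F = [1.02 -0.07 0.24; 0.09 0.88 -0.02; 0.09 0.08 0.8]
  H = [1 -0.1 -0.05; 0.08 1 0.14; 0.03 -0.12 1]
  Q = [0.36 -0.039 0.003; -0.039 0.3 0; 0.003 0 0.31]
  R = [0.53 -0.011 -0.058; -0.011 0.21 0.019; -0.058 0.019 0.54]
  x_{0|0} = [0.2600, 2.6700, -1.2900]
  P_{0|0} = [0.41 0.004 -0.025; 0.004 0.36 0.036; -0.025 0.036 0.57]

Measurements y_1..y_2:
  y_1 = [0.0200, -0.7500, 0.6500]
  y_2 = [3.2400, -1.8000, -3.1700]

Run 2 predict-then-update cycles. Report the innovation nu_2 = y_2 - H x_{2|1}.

innov = [3.3341, -1.8266, -3.0153]

step 1: x^-=[-0.2313, 2.3988, -0.7950]  P^-=[0.8071 -0.0151 0.1261; -0.0151 0.5818 0.0434; 0.1261 0.0434 0.6815]  S=[1.3355 -0.0100 0.0628; -0.0100 0.8229 0.0995; 0.0628 0.0995 1.2278]  K=[0.5973 0.0783 0.0870; -0.0474 0.7218 -0.0779; 0.0410 0.1159 0.5424]  nu=[0.4514, -3.0190, 1.7398]  x^+=[-0.0467, 0.0627, -0.1827]  P^+=[0.3094 -0.0136 0.0029; -0.0136 0.1527 -0.0069; 0.0029 -0.0069 0.2918]
step 2: x^-=[-0.0959, 0.0546, -0.1453]  P^-=[0.7031 -0.0350 0.0882; -0.0350 0.4189 0.0028; 0.0882 0.0028 0.4996]  S=[1.2367 -0.0231 0.0353; -0.0231 0.6404 0.0498; 0.0353 0.0498 1.0511]  K=[0.5666 0.0662 0.0859; -0.0479 0.6546 -0.0756; 0.0391 0.0893 0.4719]  nu=[3.3341, -1.8266, -3.0153]  x^+=[1.4133, -1.0729, -1.6010]  P^+=[0.2933 -0.0148 0.0042; -0.0148 0.1389 -0.0085; 0.0042 -0.0085 0.2531]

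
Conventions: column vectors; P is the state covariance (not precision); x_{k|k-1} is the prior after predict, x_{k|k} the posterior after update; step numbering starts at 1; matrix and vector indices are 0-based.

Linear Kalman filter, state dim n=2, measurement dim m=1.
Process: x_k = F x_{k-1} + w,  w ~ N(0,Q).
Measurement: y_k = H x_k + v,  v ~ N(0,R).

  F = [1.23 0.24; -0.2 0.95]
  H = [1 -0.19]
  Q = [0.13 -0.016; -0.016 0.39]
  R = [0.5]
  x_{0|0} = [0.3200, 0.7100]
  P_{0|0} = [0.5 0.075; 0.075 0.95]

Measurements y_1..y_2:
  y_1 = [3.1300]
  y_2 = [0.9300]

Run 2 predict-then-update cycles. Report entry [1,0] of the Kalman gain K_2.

K[1,0] = 0.1078

step 1: x^-=[0.5640, 0.6105]  P^-=[0.9855 0.1616; 0.1616 1.2389]  S=[1.4688]  K=[0.6500; -0.0502]  nu=[2.6820]  x^+=[2.3074, 0.4758]  P^+=[0.3648 0.2096; 0.2096 1.2352]
step 2: x^-=[2.9523, -0.0094]  P^-=[0.8768 0.4107; 0.4107 1.4397]  S=[1.2727]  K=[0.6276; 0.1078]  nu=[-2.0241]  x^+=[1.6819, -0.2276]  P^+=[0.3755 0.3246; 0.3246 1.4249]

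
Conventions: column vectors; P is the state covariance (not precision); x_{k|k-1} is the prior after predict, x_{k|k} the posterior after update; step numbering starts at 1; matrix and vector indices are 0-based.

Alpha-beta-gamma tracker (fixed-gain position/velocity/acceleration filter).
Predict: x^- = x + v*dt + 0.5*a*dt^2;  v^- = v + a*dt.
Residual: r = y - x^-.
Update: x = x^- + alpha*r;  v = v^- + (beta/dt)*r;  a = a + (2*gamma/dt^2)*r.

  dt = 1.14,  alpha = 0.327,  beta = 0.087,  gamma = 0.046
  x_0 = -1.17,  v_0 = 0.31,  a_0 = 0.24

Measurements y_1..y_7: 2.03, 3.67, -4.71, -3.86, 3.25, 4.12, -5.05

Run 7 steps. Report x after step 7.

x_post = 0.2752

step 1: x_pred=-0.6606  r=2.6906  x^+=0.2192  v^+=0.7889  a^+=0.4305
step 2: x_pred=1.3983  r=2.2717  x^+=2.1411  v^+=1.4530  a^+=0.5913
step 3: x_pred=4.1818  r=-8.8918  x^+=1.2742  v^+=1.4485  a^+=-0.0382
step 4: x_pred=2.9007  r=-6.7607  x^+=0.6900  v^+=0.8891  a^+=-0.5168
step 5: x_pred=1.3677  r=1.8823  x^+=1.9832  v^+=0.4436  a^+=-0.3835
step 6: x_pred=2.2397  r=1.8803  x^+=2.8546  v^+=0.1499  a^+=-0.2504
step 7: x_pred=2.8627  r=-7.9127  x^+=0.2752  v^+=-0.7395  a^+=-0.8106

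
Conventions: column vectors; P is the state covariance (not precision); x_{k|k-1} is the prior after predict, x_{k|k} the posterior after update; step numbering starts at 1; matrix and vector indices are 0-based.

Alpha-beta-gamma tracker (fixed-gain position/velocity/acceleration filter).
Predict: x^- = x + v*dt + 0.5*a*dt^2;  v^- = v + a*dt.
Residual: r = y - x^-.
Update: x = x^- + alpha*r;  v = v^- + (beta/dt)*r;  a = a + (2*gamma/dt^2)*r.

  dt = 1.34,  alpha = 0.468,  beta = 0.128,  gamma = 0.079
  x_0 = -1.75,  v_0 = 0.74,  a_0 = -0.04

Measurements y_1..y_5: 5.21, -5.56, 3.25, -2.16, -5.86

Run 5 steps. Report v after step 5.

v_post = -1.2127

step 1: x_pred=-0.7943  r=6.0043  x^+=2.0157  v^+=1.2599  a^+=0.4883
step 2: x_pred=4.1425  r=-9.7025  x^+=-0.3983  v^+=0.9875  a^+=-0.3654
step 3: x_pred=0.5969  r=2.6531  x^+=1.8386  v^+=0.7513  a^+=-0.1320
step 4: x_pred=2.7268  r=-4.8868  x^+=0.4398  v^+=0.1077  a^+=-0.5620
step 5: x_pred=0.0795  r=-5.9395  x^+=-2.7002  v^+=-1.2127  a^+=-1.0846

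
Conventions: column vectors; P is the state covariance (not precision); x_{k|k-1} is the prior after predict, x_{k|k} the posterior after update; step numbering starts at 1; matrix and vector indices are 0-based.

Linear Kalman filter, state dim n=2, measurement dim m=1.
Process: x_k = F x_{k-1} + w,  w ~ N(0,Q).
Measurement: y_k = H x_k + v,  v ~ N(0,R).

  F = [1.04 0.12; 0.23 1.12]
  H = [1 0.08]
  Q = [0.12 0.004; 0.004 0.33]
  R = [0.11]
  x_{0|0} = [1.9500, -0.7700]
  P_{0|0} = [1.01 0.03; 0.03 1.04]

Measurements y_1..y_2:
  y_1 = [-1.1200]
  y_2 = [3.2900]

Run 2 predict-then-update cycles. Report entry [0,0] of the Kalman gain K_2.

step 1: x^-=[1.9356, -0.4139]  P^-=[1.2349 0.4211; 0.4211 1.7035]  S=[1.4232]  K=[0.8914; 0.3917]  nu=[-3.0225]  x^+=[-0.7586, -1.5977]  P^+=[0.1041 -0.0757; -0.0757 1.4851]
step 2: x^-=[-0.9806, -1.9639]  P^-=[0.2351 0.1382; 0.1382 2.1594]  S=[0.3810]  K=[0.6460; 0.8161]  nu=[4.4278]  x^+=[1.8797, 1.6497]  P^+=[0.0761 -0.0627; -0.0627 1.9057]

K[0,0] = 0.6460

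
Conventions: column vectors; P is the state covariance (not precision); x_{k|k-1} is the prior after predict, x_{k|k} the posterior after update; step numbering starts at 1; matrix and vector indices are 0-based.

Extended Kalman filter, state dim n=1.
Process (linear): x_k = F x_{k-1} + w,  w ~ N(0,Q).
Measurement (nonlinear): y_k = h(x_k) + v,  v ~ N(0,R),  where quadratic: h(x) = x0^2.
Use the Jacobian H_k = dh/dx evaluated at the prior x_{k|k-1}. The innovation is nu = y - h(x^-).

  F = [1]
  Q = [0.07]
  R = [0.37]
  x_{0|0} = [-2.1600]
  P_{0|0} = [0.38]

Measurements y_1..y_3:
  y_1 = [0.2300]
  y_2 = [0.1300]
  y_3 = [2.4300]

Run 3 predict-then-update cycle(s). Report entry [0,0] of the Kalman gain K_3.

K[0,0] = -0.2699

step 1: x^-=[-2.1600]  P^-=[0.4500]  H_jac=[-4.3200]  S=[8.7681]  K=[-0.2217]  nu=[-4.4356]  x^+=[-1.1766]  P^+=[0.0190]
step 2: x^-=[-1.1766]  P^-=[0.0890]  H_jac=[-2.3531]  S=[0.8628]  K=[-0.2427]  nu=[-1.2543]  x^+=[-0.8721]  P^+=[0.0382]
step 3: x^-=[-0.8721]  P^-=[0.1082]  H_jac=[-1.7443]  S=[0.6991]  K=[-0.2699]  nu=[1.6694]  x^+=[-1.3227]  P^+=[0.0572]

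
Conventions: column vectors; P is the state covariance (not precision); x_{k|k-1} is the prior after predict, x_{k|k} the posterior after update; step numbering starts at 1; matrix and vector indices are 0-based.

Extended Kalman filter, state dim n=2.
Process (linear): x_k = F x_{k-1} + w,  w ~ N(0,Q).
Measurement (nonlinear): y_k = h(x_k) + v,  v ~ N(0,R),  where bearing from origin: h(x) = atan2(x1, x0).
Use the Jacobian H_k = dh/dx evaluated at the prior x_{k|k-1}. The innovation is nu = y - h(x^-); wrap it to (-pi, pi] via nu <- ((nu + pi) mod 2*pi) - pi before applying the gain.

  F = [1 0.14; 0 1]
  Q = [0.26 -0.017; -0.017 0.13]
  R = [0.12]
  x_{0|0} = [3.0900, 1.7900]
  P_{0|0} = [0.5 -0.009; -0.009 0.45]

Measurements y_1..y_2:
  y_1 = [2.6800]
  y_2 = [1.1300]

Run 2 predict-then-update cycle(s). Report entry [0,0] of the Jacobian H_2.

step 1: x^-=[3.3406, 1.7900]  P^-=[0.7663 0.0370; 0.0370 0.5800]  H_jac=[-0.1246 0.2326]  S=[0.1611]  K=[-0.5393; 0.8086]  nu=[2.1881]  x^+=[2.1606, 3.5592]  P^+=[0.7194 0.1073; 0.1073 0.4747]
step 2: x^-=[2.6589, 3.5592]  P^-=[1.0188 0.1567; 0.1567 0.6047]  H_jac=[-0.1803 0.1347]  S=[0.1565]  K=[-1.0391; 0.3399]  nu=[0.2008]  x^+=[2.4503, 3.6275]  P^+=[0.8498 0.2120; 0.2120 0.5866]

H_jac[0,0] = -0.1803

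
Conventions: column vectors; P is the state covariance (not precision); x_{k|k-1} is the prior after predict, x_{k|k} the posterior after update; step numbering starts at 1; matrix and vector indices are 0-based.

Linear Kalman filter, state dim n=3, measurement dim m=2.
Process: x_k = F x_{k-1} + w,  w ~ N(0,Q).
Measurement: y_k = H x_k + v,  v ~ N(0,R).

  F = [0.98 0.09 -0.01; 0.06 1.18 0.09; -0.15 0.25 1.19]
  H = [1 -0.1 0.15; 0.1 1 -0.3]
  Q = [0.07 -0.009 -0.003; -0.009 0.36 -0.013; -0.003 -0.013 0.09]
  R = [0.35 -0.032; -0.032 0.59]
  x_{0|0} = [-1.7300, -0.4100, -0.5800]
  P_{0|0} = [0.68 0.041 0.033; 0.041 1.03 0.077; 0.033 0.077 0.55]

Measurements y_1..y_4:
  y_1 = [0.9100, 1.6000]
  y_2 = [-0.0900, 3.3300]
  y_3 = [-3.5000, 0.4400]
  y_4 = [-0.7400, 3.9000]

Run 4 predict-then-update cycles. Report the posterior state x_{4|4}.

x_post = [-0.6436, 3.0395, 0.5098]

step 1: x^-=[-1.7265, -0.6398, -0.5332]  P^-=[0.7379 0.1901 -0.0303; 0.1901 1.8236 0.4488; -0.0303 0.4488 0.9795]  S=[1.0676 0.0930; 0.0930 2.2797]  K=[0.6610 0.0928; 0.0051 0.7490; 0.0617 0.0641]  nu=[2.6525, 2.2525]  x^+=[0.2359, 1.0608, -0.2252]  P^+=[0.2404 -0.0180 -0.0918; -0.0180 0.5439 0.3346; -0.0918 0.3346 0.9653]
step 2: x^-=[0.3289, 1.2457, -0.0382]  P^-=[0.3034 0.0319 -0.1139; 0.0319 1.1936 0.7237; -0.1139 0.7237 1.7296]  S=[0.6420 -0.0046; -0.0046 1.5213]  K=[0.4414 0.0647; 0.0374 0.6441; 0.1148 0.1275]  nu=[-0.2886, 2.0400]  x^+=[0.3334, 2.5488, 0.1887]  P^+=[0.1722 -0.0408 -0.1587; -0.0408 0.5618 0.5964; -0.1587 0.5964 1.6966]
step 3: x^-=[0.5543, 3.0446, 0.8118]  P^-=[0.2349 -0.0043 -0.1683; -0.0043 1.2758 1.1812; -0.1683 1.1812 2.9461]  S=[0.5789 -0.0123; -0.0123 1.4338]  K=[0.3640 0.0517; 0.0920 0.6431; 0.2729 0.1980]  nu=[-3.8716, -2.4165]  x^+=[-0.9801, 1.1343, -0.7230]  P^+=[0.1548 -0.0684 -0.2394; -0.0684 0.6793 0.9865; -0.2394 0.9865 2.8481]
step 4: x^-=[-0.8512, 1.2146, -0.4298]  P^-=[0.2153 -0.0344 -0.2366; -0.0344 1.5267 1.8956; -0.2366 1.8956 4.8467]  S=[0.5687 -0.0067; -0.0067 1.4250]  K=[0.3228 0.0423; 0.1789 0.6707; 0.5325 0.2958]  nu=[0.2971, 2.6416]  x^+=[-0.6436, 3.0395, 0.5098]  P^+=[0.1537 -0.1062 -0.3514; -0.1062 0.8691 1.5615; -0.3514 1.5615 4.5628]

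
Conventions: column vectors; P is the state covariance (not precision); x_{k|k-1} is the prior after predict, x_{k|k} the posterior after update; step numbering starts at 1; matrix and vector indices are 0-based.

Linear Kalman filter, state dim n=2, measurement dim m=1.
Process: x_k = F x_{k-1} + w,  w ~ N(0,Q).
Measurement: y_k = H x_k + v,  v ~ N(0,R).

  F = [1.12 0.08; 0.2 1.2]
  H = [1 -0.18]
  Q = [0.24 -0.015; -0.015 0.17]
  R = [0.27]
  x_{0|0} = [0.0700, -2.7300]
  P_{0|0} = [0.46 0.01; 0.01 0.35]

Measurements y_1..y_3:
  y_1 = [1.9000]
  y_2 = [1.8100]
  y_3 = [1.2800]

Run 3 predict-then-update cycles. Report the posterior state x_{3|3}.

x_post = [0.6347, -4.2666]

step 1: x^-=[-0.1400, -3.2620]  P^-=[0.8211 0.1352; 0.1352 0.6972]  S=[1.0650]  K=[0.7481; 0.0091]  nu=[1.4528]  x^+=[0.9469, -3.2487]  P^+=[0.2250 0.1280; 0.1280 0.6971]
step 2: x^-=[0.8006, -3.7091]  P^-=[0.5497 0.2763; 0.2763 1.2443]  S=[0.7605]  K=[0.6574; 0.0689]  nu=[0.3417]  x^+=[1.0253, -3.6855]  P^+=[0.2210 0.2419; 0.2419 1.2406]
step 3: x^-=[0.8535, -4.2176]  P^-=[0.5686 0.4826; 0.4826 2.0815]  S=[0.7323]  K=[0.6578; 0.1474]  nu=[-0.3326]  x^+=[0.6347, -4.2666]  P^+=[0.2517 0.4116; 0.4116 2.0656]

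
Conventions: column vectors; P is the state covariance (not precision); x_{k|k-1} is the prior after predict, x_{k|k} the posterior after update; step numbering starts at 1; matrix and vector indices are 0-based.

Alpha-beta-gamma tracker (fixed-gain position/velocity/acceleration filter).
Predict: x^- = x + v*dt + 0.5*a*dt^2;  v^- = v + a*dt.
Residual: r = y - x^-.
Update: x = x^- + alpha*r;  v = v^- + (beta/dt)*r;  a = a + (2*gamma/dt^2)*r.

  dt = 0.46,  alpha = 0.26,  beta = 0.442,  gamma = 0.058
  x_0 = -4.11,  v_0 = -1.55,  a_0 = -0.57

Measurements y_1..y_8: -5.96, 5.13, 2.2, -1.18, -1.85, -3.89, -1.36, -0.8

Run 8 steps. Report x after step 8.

step 1: x_pred=-4.8833  r=-1.0767  x^+=-5.1632  v^+=-2.8468  a^+=-1.1602
step 2: x_pred=-6.5955  r=11.7255  x^+=-3.5469  v^+=7.8862  a^+=5.2677
step 3: x_pred=0.6381  r=1.5619  x^+=1.0442  v^+=11.8101  a^+=6.1240
step 4: x_pred=7.1248  r=-8.3048  x^+=4.9655  v^+=6.6474  a^+=1.5713
step 5: x_pred=8.1896  r=-10.0396  x^+=5.5793  v^+=-2.2766  a^+=-3.9325
step 6: x_pred=4.1160  r=-8.0060  x^+=2.0344  v^+=-11.7782  a^+=-8.3214
step 7: x_pred=-4.2640  r=2.9040  x^+=-3.5089  v^+=-12.8158  a^+=-6.7294
step 8: x_pred=-10.1161  r=9.3161  x^+=-7.6939  v^+=-6.9597  a^+=-1.6223

x_post = -7.6939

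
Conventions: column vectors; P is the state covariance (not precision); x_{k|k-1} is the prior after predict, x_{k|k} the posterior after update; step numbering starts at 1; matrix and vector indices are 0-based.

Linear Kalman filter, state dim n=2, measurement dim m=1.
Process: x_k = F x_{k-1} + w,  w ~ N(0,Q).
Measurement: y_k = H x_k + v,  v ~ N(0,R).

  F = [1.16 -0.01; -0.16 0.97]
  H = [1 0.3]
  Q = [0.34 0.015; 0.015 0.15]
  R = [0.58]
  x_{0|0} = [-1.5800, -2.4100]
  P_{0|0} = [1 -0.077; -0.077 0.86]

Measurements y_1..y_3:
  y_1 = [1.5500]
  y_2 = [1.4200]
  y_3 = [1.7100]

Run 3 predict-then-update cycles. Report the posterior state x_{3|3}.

x_post = [2.2853, -2.4064]

step 1: x^-=[-1.8087, -2.0849]  P^-=[1.6875 -0.2657; -0.2657 1.0087]  S=[2.1988]  K=[0.7312; 0.0168]  nu=[3.9842]  x^+=[1.1045, -2.0180]  P^+=[0.5119 -0.2927; -0.2927 1.0081]
step 2: x^-=[1.3014, -2.1342]  P^-=[1.0357 -0.4196; -0.4196 1.2024]  S=[1.4722]  K=[0.6180; -0.0400]  nu=[0.7589]  x^+=[1.7704, -2.1646]  P^+=[0.4734 -0.3832; -0.3832 1.2001]
step 3: x^-=[2.0753, -2.3829]  P^-=[0.9860 -0.5163; -0.5163 1.4102]  S=[1.3832]  K=[0.6009; -0.0674]  nu=[0.3496]  x^+=[2.2853, -2.4064]  P^+=[0.4866 -0.4603; -0.4603 1.4039]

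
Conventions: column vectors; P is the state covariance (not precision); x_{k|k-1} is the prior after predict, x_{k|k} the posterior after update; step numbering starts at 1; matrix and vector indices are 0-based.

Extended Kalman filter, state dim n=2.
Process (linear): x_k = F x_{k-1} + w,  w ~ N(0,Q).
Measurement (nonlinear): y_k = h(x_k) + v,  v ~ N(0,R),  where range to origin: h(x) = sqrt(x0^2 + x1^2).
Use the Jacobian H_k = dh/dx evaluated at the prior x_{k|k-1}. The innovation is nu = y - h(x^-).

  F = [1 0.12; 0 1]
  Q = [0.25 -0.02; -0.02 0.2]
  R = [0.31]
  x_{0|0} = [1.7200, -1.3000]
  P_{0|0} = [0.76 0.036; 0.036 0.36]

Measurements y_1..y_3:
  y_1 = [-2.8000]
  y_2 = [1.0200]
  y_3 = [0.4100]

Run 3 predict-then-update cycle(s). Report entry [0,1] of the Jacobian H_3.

H_jac[0,1] = 0.2274

step 1: x^-=[1.5640, -1.3000]  P^-=[1.0238 0.0592; 0.0592 0.5600]  H_jac=[0.7690 -0.6392]  S=[1.0861]  K=[0.6901; -0.2877]  nu=[-4.8337]  x^+=[-1.7717, 0.0905]  P^+=[0.5066 0.2748; 0.2748 0.4701]
step 2: x^-=[-1.7608, 0.0905]  P^-=[0.8293 0.3112; 0.3112 0.6701]  H_jac=[-0.9987 0.0513]  S=[1.1070]  K=[-0.7337; -0.2497]  nu=[-0.7432]  x^+=[-1.2155, 0.2761]  P^+=[0.2333 0.1084; 0.1084 0.6011]
step 3: x^-=[-1.1824, 0.2761]  P^-=[0.5180 0.1605; 0.1605 0.8011]  H_jac=[-0.9738 0.2274]  S=[0.7716]  K=[-0.6065; 0.0335]  nu=[-0.8042]  x^+=[-0.6947, 0.2492]  P^+=[0.2342 0.1762; 0.1762 0.8002]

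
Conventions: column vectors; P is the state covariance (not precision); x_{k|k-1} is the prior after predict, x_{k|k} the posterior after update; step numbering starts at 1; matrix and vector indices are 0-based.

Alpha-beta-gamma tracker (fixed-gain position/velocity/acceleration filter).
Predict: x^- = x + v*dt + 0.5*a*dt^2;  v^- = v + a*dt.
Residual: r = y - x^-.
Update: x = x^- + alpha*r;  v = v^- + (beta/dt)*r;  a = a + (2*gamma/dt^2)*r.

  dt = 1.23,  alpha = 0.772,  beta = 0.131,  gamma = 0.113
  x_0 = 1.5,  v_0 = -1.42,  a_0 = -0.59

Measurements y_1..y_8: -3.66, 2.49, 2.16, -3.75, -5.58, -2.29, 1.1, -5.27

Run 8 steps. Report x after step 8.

x_post = -3.3413

step 1: x_pred=-0.6929  r=-2.9671  x^+=-2.9835  v^+=-2.4617  a^+=-1.0332
step 2: x_pred=-6.7930  r=9.2830  x^+=0.3735  v^+=-2.7439  a^+=0.3535
step 3: x_pred=-2.7341  r=4.8941  x^+=1.0441  v^+=-1.7879  a^+=1.0846
step 4: x_pred=-0.3345  r=-3.4155  x^+=-2.9713  v^+=-0.8176  a^+=0.5744
step 5: x_pred=-3.5425  r=-2.0375  x^+=-5.1154  v^+=-0.3281  a^+=0.2700
step 6: x_pred=-5.3148  r=3.0248  x^+=-2.9797  v^+=0.3261  a^+=0.7218
step 7: x_pred=-2.0325  r=3.1325  x^+=0.3858  v^+=1.5476  a^+=1.1898
step 8: x_pred=3.1893  r=-8.4593  x^+=-3.3413  v^+=2.1101  a^+=-0.0739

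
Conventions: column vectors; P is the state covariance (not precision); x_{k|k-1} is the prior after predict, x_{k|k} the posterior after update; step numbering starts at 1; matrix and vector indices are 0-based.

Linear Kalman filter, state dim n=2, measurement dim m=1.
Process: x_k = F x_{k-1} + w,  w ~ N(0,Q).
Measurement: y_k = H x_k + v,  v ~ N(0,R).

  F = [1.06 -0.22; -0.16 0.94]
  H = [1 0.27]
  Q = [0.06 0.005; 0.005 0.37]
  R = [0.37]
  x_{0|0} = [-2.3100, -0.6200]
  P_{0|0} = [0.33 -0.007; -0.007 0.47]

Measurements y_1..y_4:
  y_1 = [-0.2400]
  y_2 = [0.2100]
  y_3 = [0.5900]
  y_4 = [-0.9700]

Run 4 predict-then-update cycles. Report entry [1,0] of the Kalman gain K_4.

step 1: x^-=[-2.3122, -0.2132]  P^-=[0.4568 -0.1554; -0.1554 0.7958]  S=[0.8009]  K=[0.5180; 0.0743]  nu=[2.1298]  x^+=[-1.2090, -0.0550]  P^+=[0.2419 -0.1862; -0.1862 0.7914]
step 2: x^-=[-1.2695, 0.1418]  P^-=[0.4570 -0.3918; -0.3918 1.1315]  S=[0.6979]  K=[0.5032; -0.1236]  nu=[1.4412]  x^+=[-0.5442, -0.0364]  P^+=[0.2802 -0.3484; -0.3484 1.1208]
step 3: x^-=[-0.5689, 0.0528]  P^-=[0.5916 -0.6337; -0.6337 1.4723]  S=[0.7268]  K=[0.5786; -0.3250]  nu=[1.1446]  x^+=[0.0934, -0.3191]  P^+=[0.3483 -0.4970; -0.4970 1.3956]
step 4: x^-=[0.1692, -0.3149]  P^-=[0.7507 -0.8554; -0.8554 1.7616]  S=[0.7872]  K=[0.6602; -0.4825]  nu=[-1.0542]  x^+=[-0.5268, 0.1937]  P^+=[0.4076 -0.6047; -0.6047 1.5783]

K[1,0] = -0.4825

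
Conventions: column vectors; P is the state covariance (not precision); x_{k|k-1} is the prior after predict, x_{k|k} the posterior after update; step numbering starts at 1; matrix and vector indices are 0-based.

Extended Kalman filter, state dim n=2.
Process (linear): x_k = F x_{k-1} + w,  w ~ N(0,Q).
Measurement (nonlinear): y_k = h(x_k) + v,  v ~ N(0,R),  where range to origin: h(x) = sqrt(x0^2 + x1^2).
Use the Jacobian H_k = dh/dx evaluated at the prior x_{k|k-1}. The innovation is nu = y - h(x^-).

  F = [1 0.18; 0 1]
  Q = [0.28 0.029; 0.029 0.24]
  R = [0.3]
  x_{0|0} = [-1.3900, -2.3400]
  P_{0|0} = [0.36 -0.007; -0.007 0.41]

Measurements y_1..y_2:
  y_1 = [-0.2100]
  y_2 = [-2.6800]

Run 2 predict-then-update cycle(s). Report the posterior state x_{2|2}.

x_post = [0.9912, 1.0585]

step 1: x^-=[-1.8112, -2.3400]  P^-=[0.6508 0.0958; 0.0958 0.6500]  H_jac=[-0.6121 -0.7908]  S=[1.0430]  K=[-0.4545; -0.5490]  nu=[-3.1691]  x^+=[-0.3708, -0.6001]  P^+=[0.4353 -0.1645; -0.1645 0.3356]
step 2: x^-=[-0.4788, -0.6001]  P^-=[0.6669 -0.0751; -0.0751 0.5756]  H_jac=[-0.6237 -0.7817]  S=[0.8379]  K=[-0.4264; -0.4811]  nu=[-3.4477]  x^+=[0.9912, 1.0585]  P^+=[0.5146 -0.2470; -0.2470 0.3817]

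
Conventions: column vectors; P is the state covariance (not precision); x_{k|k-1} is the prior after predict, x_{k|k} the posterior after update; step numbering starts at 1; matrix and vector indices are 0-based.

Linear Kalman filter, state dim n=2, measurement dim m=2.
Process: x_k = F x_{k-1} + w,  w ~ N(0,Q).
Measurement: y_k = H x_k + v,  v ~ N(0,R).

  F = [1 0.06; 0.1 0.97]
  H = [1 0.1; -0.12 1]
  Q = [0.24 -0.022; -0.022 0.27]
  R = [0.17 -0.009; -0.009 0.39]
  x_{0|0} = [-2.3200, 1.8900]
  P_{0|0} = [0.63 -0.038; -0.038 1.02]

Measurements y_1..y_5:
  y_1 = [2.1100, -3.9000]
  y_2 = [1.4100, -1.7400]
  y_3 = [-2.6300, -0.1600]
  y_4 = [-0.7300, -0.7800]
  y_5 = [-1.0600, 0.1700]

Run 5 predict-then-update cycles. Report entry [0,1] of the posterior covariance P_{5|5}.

P_post[0,1] = -0.0113

step 1: x^-=[-2.2066, 1.6013]  P^-=[0.8691 0.0633; 0.0633 1.2286]  S=[1.0641 0.0721; 0.0721 1.6160]  K=[0.8270 -0.0623; 0.1241 0.7501]  nu=[4.1565, -5.7661]  x^+=[1.5897, -2.2078]  P^+=[0.1426 -0.0146; -0.0146 0.2897]
step 2: x^-=[1.4572, -1.9826]  P^-=[0.3819 -0.0051; -0.0051 0.5411]  S=[0.5563 -0.0058; -0.0058 0.9379]  K=[0.6851 -0.0501; 0.0941 0.5782]  nu=[0.1510, 0.4175]  x^+=[1.5398, -1.7270]  P^+=[0.1181 -0.0115; -0.0115 0.2233]
step 3: x^-=[1.4362, -1.5212]  P^-=[0.3575 -0.0085; -0.0085 0.4790]  S=[0.5306 -0.0124; -0.0124 0.8762]  K=[0.6710 -0.0492; 0.0871 0.5491]  nu=[-3.9140, 1.5336]  x^+=[-1.2656, -1.0201]  P^+=[0.1156 -0.0113; -0.0113 0.2120]
step 4: x^-=[-1.3268, -1.1161]  P^-=[0.3551 -0.0092; -0.0092 0.4684]  S=[0.5279 -0.0138; -0.0138 0.8657]  K=[0.6695 -0.0491; 0.0856 0.5437]  nu=[0.7084, 0.1769]  x^+=[-0.8612, -0.9593]  P^+=[0.1154 -0.0113; -0.0113 0.2099]
step 5: x^-=[-0.9187, -1.0166]  P^-=[0.3548 -0.0093; -0.0093 0.4665]  S=[0.5276 -0.0141; -0.0141 0.8638]  K=[0.6694 -0.0491; 0.0853 0.5427]  nu=[-0.0396, 1.0764]  x^+=[-0.9981, -0.4359]  P^+=[0.1154 -0.0113; -0.0113 0.2095]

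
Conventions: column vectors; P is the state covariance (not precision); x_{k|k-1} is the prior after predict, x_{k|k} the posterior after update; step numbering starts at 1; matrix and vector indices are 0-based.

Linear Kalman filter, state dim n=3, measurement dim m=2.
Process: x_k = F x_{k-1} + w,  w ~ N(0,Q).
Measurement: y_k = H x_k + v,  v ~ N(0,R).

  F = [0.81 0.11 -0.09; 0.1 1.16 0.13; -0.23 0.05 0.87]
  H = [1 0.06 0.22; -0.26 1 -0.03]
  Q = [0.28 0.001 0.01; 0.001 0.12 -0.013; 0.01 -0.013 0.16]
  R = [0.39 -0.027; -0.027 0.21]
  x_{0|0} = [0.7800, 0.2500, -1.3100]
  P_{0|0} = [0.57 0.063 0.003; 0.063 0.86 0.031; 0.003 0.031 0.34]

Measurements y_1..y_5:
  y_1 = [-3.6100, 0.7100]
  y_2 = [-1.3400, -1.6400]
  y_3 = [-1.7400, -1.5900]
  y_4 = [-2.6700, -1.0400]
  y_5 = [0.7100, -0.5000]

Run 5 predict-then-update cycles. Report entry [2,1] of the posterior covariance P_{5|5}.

P_post[2,1] = 0.0108

step 1: x^-=[0.7772, 0.1977, -1.3066]  P^-=[0.6773 0.2103 -0.1121; 0.2103 1.3127 0.0774; -0.1121 0.0774 0.4497]  S=[1.0718 0.1064; 0.1064 1.4531]  K=[0.6227 -0.0197; 0.2013 0.8494; -0.0144 0.0651]  nu=[-4.1116, 0.6752]  x^+=[-1.7964, -0.0564, -1.2033]  P^+=[0.2638 0.0445 -0.1050; 0.0445 0.1845 0.0001; -0.1050 0.0001 0.4435]
step 2: x^-=[-1.3530, -0.4015, -0.6365]  P^-=[0.4821 0.0729 -0.1483; 0.0729 0.3860 0.0242; -0.1483 0.0242 0.5511]  S=[0.8443 -0.0429; -0.0429 0.5874]  K=[0.5354 -0.0427; 0.1523 0.6347; -0.0264 0.0768]  nu=[0.1771, -1.6093]  x^+=[-1.1895, -1.3961, -0.7648]  P^+=[0.2371 0.0342 -0.1326; 0.0342 0.1380 -0.0012; -0.1326 -0.0012 0.5469]
step 3: x^-=[-1.0482, -1.8378, -0.4616]  P^-=[0.4671 0.0513 -0.1720; 0.0513 0.3215 0.0336; -0.1720 0.0336 0.6390]  S=[0.8206 -0.0605; -0.0605 0.5323]  K=[0.5223 -0.0627; 0.1388 0.5928; -0.0279 0.1080]  nu=[-0.4800, -0.0386]  x^+=[-1.2965, -1.9273, -0.4524]  P^+=[0.2372 0.0298 -0.1529; 0.0298 0.1286 0.0026; -0.1529 0.0026 0.6318]
step 4: x^-=[-1.2214, -2.4241, -0.1918]  P^-=[0.4699 0.0426 -0.1932; 0.0426 0.3098 0.0466; -0.1932 0.0466 0.7118]  S=[0.8168 -0.0663; -0.0663 0.5242]  K=[0.5203 -0.0749; 0.1349 0.5842; -0.0300 0.1401]  nu=[-1.2609, 1.0608]  x^+=[-1.9569, -1.9745, -0.0053]  P^+=[0.2407 0.0277 -0.1700; 0.0277 0.1265 0.0071; -0.1700 0.0071 0.7002]
step 5: x^-=[-1.8018, -2.4868, 0.3468]  P^-=[0.4747 0.0378 -0.2112; 0.0378 0.3085 0.0582; -0.2112 0.0582 0.7711]  S=[0.8163 -0.0687; -0.0687 0.5249]  K=[0.5204 -0.0830; 0.1337 0.5833; -0.0326 0.1672]  nu=[2.5847, 1.5287]  x^+=[-0.5836, -1.2495, 0.5181]  P^+=[0.2441 0.0265 -0.1839; 0.0265 0.1261 0.0108; -0.1839 0.0108 0.7548]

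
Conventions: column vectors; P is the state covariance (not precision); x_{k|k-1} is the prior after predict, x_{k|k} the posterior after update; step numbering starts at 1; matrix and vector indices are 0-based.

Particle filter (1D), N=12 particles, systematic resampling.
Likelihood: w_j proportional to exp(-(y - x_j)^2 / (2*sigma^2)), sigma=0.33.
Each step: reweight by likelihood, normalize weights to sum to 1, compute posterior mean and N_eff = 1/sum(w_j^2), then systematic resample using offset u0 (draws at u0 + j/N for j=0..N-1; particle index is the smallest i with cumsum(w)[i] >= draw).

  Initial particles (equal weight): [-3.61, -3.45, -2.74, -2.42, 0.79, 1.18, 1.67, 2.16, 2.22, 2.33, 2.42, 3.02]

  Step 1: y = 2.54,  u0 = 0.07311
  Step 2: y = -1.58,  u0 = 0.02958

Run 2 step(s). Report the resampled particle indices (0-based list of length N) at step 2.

step 1: w=[0.0000, 0.0000, 0.0000, 0.0000, 0.0000, 0.0001, 0.0095, 0.1575, 0.1910, 0.2497, 0.2861, 0.1061]  mean=2.3749  Neff=4.6113  idx=[7, 7, 8, 8, 9, 9, 9, 10, 10, 10, 11, 11]
step 2: w=[0.4428, 0.4428, 0.0555, 0.0555, 0.0011, 0.0011, 0.0011, 0.0000, 0.0000, 0.0000, 0.0000, 0.0000]  mean=2.1673  Neff=2.5110  idx=[0, 0, 0, 0, 0, 1, 1, 1, 1, 1, 1, 3]

resampled_idx = [0, 0, 0, 0, 0, 1, 1, 1, 1, 1, 1, 3]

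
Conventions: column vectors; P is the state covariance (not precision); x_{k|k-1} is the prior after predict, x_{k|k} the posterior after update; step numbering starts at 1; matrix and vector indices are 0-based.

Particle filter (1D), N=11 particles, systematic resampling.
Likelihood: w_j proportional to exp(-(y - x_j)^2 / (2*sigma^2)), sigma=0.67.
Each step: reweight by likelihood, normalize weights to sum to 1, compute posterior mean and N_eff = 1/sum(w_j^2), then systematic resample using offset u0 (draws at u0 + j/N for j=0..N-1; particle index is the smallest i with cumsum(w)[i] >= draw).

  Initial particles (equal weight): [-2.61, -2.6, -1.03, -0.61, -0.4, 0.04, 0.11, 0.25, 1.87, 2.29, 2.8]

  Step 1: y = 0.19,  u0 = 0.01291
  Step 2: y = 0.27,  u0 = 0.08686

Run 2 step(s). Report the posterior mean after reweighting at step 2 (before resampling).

post_mean = -0.0004

step 1: w=[0.0000, 0.0000, 0.0436, 0.1121, 0.1551, 0.2229, 0.2270, 0.2277, 0.0099, 0.0017, 0.0001]  mean=-0.0621  Neff=5.2179  idx=[2, 3, 4, 4, 5, 5, 6, 6, 6, 7, 7]
step 2: w=[0.0177, 0.0491, 0.0706, 0.0706, 0.1098, 0.1098, 0.1132, 0.1132, 0.1132, 0.1164, 0.1164]  mean=-0.0004  Neff=9.7723  idx=[2, 3, 4, 5, 6, 7, 7, 8, 9, 10, 10]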